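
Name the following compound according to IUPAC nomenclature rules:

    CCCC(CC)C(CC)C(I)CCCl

The longest carbon chain is 8 atoms: the parent is octane.
The numbering direction is chosen so that the substituent locant set {1,3,4,5} is lower than {4,5,6,8} at the first point of difference.
This places a chloro group at C-1; ethyl groups at C-4 and C-5; an iodo group at C-3.
Substituent prefixes are cited in alphabetical order (multiplying prefixes like di-/tri- are ignored for ordering).
Putting it together: 1-chloro-4,5-diethyl-3-iodooctane.

1-chloro-4,5-diethyl-3-iodooctane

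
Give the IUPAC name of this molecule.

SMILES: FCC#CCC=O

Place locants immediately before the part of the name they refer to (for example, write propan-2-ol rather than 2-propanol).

5-fluoropent-3-ynal

Counting along the main chain through the –CHO group and the multiple bond gives 5 carbons: the parent is pentane.
The highest-priority functional group is an aldehyde (terminal –CHO), so the name ends in -al.
The chain contains a C≡C triple bond, so the unsaturation ending is -yne.
The numbering direction is chosen so that the aldehyde carbon is C-1 by definition.
This places the triple bond between C-3 and C-4; a fluoro group at C-5.
The name is 5-fluoropent-3-ynal.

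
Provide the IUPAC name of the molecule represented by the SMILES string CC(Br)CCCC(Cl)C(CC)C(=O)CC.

The longest carbon chain that includes the carbonyl has 10 carbons, so the parent hydride is decane.
A ketone (C=O on an internal carbon) is the principal characteristic group, giving the suffix -one.
Number the chain so that numbering from this end puts the carbonyl group at C-3 rather than C-8.
This places the carbonyl at C-3; a bromo group at C-9; a chloro group at C-5; an ethyl group at C-4.
Substituent prefixes are cited in alphabetical order (multiplying prefixes like di-/tri- are ignored for ordering).
Assembling the pieces gives 9-bromo-5-chloro-4-ethyldecan-3-one.

9-bromo-5-chloro-4-ethyldecan-3-one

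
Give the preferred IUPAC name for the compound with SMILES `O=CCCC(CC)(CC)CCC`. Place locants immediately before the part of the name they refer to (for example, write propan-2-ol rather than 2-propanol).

4,4-diethylheptanal

Counting along the main chain through the –CHO group gives 7 carbons: the parent is heptane.
The principal characteristic group is an aldehyde (terminal –CHO), named with the suffix -al.
Choose the numbering such that the aldehyde carbon is C-1 by definition.
This places two ethyl groups at C-4.
Putting it together: 4,4-diethylheptanal.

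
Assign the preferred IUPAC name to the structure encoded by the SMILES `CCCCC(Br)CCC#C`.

The longest carbon chain that includes the multiple bond has 9 carbons, so the parent hydride is nonane.
The chain contains a C≡C triple bond, so the unsaturation ending is -yne.
The numbering direction is chosen so that numbering from this end puts the triple bond at C-1 rather than C-8.
That gives the triple bond between C-1 and C-2; a bromo group at C-5.
The name is 5-bromonon-1-yne.

5-bromonon-1-yne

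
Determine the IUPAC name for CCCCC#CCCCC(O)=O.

dec-5-ynoic acid

The longest chain bearing the –COOH group and the multiple bond is 10 carbons long (decane).
The highest-priority functional group is a carboxylic acid (terminal –COOH), so the name ends in -oic acid.
The chain contains a C≡C triple bond, so the unsaturation ending is -yne.
The numbering direction is chosen so that the carboxylic acid carbon is C-1 by definition.
That gives the triple bond between C-5 and C-6.
Putting it together: dec-5-ynoic acid.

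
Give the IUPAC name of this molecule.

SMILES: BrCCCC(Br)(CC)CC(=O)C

4,7-dibromo-4-ethylheptan-2-one

The longest carbon chain that includes the carbonyl has 7 carbons, so the parent hydride is heptane.
The highest-priority functional group is a ketone (C=O on an internal carbon), so the name ends in -one.
The numbering direction is chosen so that numbering from this end puts the carbonyl group at C-2 rather than C-6.
That gives the carbonyl at C-2; bromo groups at C-4 and C-7; an ethyl group at C-4.
Prefixes are listed alphabetically: bromo, ethyl.
Assembling the pieces gives 4,7-dibromo-4-ethylheptan-2-one.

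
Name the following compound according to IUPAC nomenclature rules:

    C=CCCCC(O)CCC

The longest carbon chain that includes the –OH group and the multiple bond has 9 carbons, so the parent hydride is nonane.
The principal characteristic group is an alcohol (–OH), named with the suffix -ol.
There is one C=C double bond, indicated by the ending -ene.
Choose the numbering such that numbering from this end puts the hydroxyl group at C-4 rather than C-6.
That gives the hydroxyl at C-4; the double bond between C-8 and C-9.
Putting it together: non-8-en-4-ol.

non-8-en-4-ol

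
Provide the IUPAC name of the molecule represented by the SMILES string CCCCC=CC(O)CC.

non-4-en-3-ol

Counting along the main chain through the –OH group and the multiple bond gives 9 carbons: the parent is nonane.
An alcohol (–OH) is the principal characteristic group, giving the suffix -ol.
A C=C double bond in the chain gives the infix -ene-.
Choose the numbering such that numbering from this end puts the hydroxyl group at C-3 rather than C-7.
This places the hydroxyl at C-3; the double bond between C-4 and C-5.
Assembling the pieces gives non-4-en-3-ol.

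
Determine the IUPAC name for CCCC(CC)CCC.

4-ethylheptane

The longest continuous carbon chain has 7 atoms, so the parent hydride is heptane.
Numbering from either end gives identical locants here.
This places an ethyl group at C-4.
Assembling the pieces gives 4-ethylheptane.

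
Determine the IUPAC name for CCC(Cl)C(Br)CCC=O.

Counting along the main chain through the –CHO group gives 7 carbons: the parent is heptane.
The principal characteristic group is an aldehyde (terminal –CHO), named with the suffix -al.
The numbering direction is chosen so that the aldehyde carbon is C-1 by definition.
This places a bromo group at C-4; a chloro group at C-5.
Prefixes are listed alphabetically: bromo, chloro.
Assembling the pieces gives 4-bromo-5-chloroheptanal.

4-bromo-5-chloroheptanal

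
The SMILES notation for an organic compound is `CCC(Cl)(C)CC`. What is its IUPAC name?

The parent chain contains 5 carbons (pentane).
Both numbering directions give the same locant set; either may be used.
This places a chloro group at C-3; a methyl group at C-3.
Substituent prefixes are cited in alphabetical order (multiplying prefixes like di-/tri- are ignored for ordering).
Putting it together: 3-chloro-3-methylpentane.

3-chloro-3-methylpentane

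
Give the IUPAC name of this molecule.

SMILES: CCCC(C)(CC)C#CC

Counting along the main chain through the multiple bond gives 7 carbons: the parent is heptane.
The chain contains a C≡C triple bond, so the unsaturation ending is -yne.
The numbering direction is chosen so that numbering from this end puts the triple bond at C-2 rather than C-5.
With this numbering: the triple bond between C-2 and C-3; an ethyl group at C-4; a methyl group at C-4.
The substituents are ordered alphabetically, ignoring any di-/tri- multipliers.
Assembling the pieces gives 4-ethyl-4-methylhept-2-yne.

4-ethyl-4-methylhept-2-yne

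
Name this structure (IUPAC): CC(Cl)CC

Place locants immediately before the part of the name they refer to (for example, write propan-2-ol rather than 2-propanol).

2-chlorobutane

The longest continuous carbon chain has 4 atoms, so the parent hydride is butane.
Choose the numbering such that the substituent locant set {2} is lower than {3} at the first point of difference.
With this numbering: a chloro group at C-2.
The name is 2-chlorobutane.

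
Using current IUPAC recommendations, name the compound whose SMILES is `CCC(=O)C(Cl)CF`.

2-chloro-1-fluoropentan-3-one

Counting along the main chain through the carbonyl gives 5 carbons: the parent is pentane.
The highest-priority functional group is a ketone (C=O on an internal carbon), so the name ends in -one.
The numbering direction is chosen so that the substituent locant set {1,2} is lower than {4,5} at the first point of difference.
With this numbering: the carbonyl at C-3; a chloro group at C-2; a fluoro group at C-1.
The substituents are ordered alphabetically, ignoring any di-/tri- multipliers.
Putting it together: 2-chloro-1-fluoropentan-3-one.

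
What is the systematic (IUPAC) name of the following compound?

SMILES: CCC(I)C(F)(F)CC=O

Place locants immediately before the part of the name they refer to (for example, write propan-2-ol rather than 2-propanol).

3,3-difluoro-4-iodohexanal

Counting along the main chain through the –CHO group gives 6 carbons: the parent is hexane.
An aldehyde (terminal –CHO) is the principal characteristic group, giving the suffix -al.
Choose the numbering such that the aldehyde carbon is C-1 by definition.
This places two fluoro groups at C-3; an iodo group at C-4.
Substituent prefixes are cited in alphabetical order (multiplying prefixes like di-/tri- are ignored for ordering).
Putting it together: 3,3-difluoro-4-iodohexanal.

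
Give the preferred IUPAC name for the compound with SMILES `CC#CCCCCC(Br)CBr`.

8,9-dibromonon-2-yne

The longest carbon chain that includes the multiple bond has 9 carbons, so the parent hydride is nonane.
There is one C≡C triple bond, indicated by the ending -yne.
Choose the numbering such that numbering from this end puts the triple bond at C-2 rather than C-7.
That gives the triple bond between C-2 and C-3; bromo groups at C-8 and C-9.
The name is 8,9-dibromonon-2-yne.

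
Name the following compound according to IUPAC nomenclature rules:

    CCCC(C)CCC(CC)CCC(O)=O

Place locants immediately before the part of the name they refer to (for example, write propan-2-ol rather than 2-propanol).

The longest carbon chain that includes the –COOH group has 10 carbons, so the parent hydride is decane.
A carboxylic acid (terminal –COOH) is the principal characteristic group, giving the suffix -oic acid.
Number the chain so that the carboxylic acid carbon is C-1 by definition.
That gives an ethyl group at C-4; a methyl group at C-7.
The substituents are ordered alphabetically, ignoring any di-/tri- multipliers.
The name is 4-ethyl-7-methyldecanoic acid.

4-ethyl-7-methyldecanoic acid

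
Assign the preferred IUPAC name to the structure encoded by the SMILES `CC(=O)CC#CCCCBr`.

Counting along the main chain through the carbonyl and the multiple bond gives 8 carbons: the parent is octane.
The principal characteristic group is a ketone (C=O on an internal carbon), named with the suffix -one.
There is one C≡C triple bond, indicated by the ending -yne.
Number the chain so that numbering from this end puts the carbonyl group at C-2 rather than C-7.
That gives the carbonyl at C-2; the triple bond between C-4 and C-5; a bromo group at C-8.
The name is 8-bromooct-4-yn-2-one.

8-bromooct-4-yn-2-one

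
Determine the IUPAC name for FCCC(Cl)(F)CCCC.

The longest carbon chain is 7 atoms: the parent is heptane.
Number the chain so that the substituent locant set {1,3,3} is lower than {5,5,7} at the first point of difference.
That gives a chloro group at C-3; fluoro groups at C-1 and C-3.
Prefixes are listed alphabetically: chloro, fluoro.
The name is 3-chloro-1,3-difluoroheptane.

3-chloro-1,3-difluoroheptane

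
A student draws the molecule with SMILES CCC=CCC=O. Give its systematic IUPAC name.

The longest chain bearing the –CHO group and the multiple bond is 6 carbons long (hexane).
The highest-priority functional group is an aldehyde (terminal –CHO), so the name ends in -al.
A C=C double bond in the chain gives the infix -ene-.
The numbering direction is chosen so that the aldehyde carbon is C-1 by definition.
That gives the double bond between C-3 and C-4.
Assembling the pieces gives hex-3-enal.

hex-3-enal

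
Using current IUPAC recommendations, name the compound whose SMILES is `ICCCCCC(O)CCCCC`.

Counting along the main chain through the –OH group gives 11 carbons: the parent is undecane.
An alcohol (–OH) is the principal characteristic group, giving the suffix -ol.
Choose the numbering such that the substituent locant set {1} is lower than {11} at the first point of difference.
With this numbering: the hydroxyl at C-6; an iodo group at C-1.
Putting it together: 1-iodoundecan-6-ol.

1-iodoundecan-6-ol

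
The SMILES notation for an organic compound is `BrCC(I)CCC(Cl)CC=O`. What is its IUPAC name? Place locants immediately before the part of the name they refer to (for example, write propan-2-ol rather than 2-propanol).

The longest chain bearing the –CHO group is 7 carbons long (heptane).
The highest-priority functional group is an aldehyde (terminal –CHO), so the name ends in -al.
Choose the numbering such that the aldehyde carbon is C-1 by definition.
With this numbering: a bromo group at C-7; a chloro group at C-3; an iodo group at C-6.
Substituent prefixes are cited in alphabetical order (multiplying prefixes like di-/tri- are ignored for ordering).
Putting it together: 7-bromo-3-chloro-6-iodoheptanal.

7-bromo-3-chloro-6-iodoheptanal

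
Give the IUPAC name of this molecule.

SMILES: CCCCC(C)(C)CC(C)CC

The longest carbon chain is 9 atoms: the parent is nonane.
Choose the numbering such that the substituent locant set {3,5,5} is lower than {5,5,7} at the first point of difference.
This places methyl groups at C-3 and C-5 (×2).
Assembling the pieces gives 3,5,5-trimethylnonane.

3,5,5-trimethylnonane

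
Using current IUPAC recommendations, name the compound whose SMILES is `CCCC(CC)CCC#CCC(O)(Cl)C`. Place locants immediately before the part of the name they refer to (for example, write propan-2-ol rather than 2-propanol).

2-chloro-8-ethylundec-4-yn-2-ol

The longest chain bearing the –OH group and the multiple bond is 11 carbons long (undecane).
The highest-priority functional group is an alcohol (–OH), so the name ends in -ol.
A C≡C triple bond in the chain gives the infix -yne-.
Choose the numbering such that numbering from this end puts the hydroxyl group at C-2 rather than C-10.
This places the hydroxyl at C-2; the triple bond between C-4 and C-5; a chloro group at C-2; an ethyl group at C-8.
The substituents are ordered alphabetically, ignoring any di-/tri- multipliers.
Putting it together: 2-chloro-8-ethylundec-4-yn-2-ol.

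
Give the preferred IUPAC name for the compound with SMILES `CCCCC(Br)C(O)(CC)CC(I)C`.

5-bromo-4-ethyl-2-iodononan-4-ol

The longest chain bearing the –OH group is 9 carbons long (nonane).
An alcohol (–OH) is the principal characteristic group, giving the suffix -ol.
The numbering direction is chosen so that numbering from this end puts the hydroxyl group at C-4 rather than C-6.
With this numbering: the hydroxyl at C-4; a bromo group at C-5; an ethyl group at C-4; an iodo group at C-2.
Prefixes are listed alphabetically: bromo, ethyl, iodo.
The name is 5-bromo-4-ethyl-2-iodononan-4-ol.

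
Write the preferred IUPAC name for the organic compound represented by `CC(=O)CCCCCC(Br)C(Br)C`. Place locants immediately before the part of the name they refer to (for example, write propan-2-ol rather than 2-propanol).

The longest chain bearing the carbonyl is 10 carbons long (decane).
The highest-priority functional group is a ketone (C=O on an internal carbon), so the name ends in -one.
The numbering direction is chosen so that numbering from this end puts the carbonyl group at C-2 rather than C-9.
This places the carbonyl at C-2; bromo groups at C-8 and C-9.
The name is 8,9-dibromodecan-2-one.

8,9-dibromodecan-2-one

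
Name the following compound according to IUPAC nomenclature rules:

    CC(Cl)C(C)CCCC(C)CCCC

2-chloro-3,7-dimethylundecane

The longest continuous carbon chain has 11 atoms, so the parent hydride is undecane.
Choose the numbering such that the substituent locant set {2,3,7} is lower than {5,9,10} at the first point of difference.
This places a chloro group at C-2; methyl groups at C-3 and C-7.
The substituents are ordered alphabetically, ignoring any di-/tri- multipliers.
The name is 2-chloro-3,7-dimethylundecane.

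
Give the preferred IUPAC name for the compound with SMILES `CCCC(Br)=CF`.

The longest carbon chain that includes the multiple bond has 5 carbons, so the parent hydride is pentane.
The chain contains a C=C double bond, so the unsaturation ending is -ene.
The numbering direction is chosen so that numbering from this end puts the double bond at C-1 rather than C-4.
With this numbering: the double bond between C-1 and C-2; a bromo group at C-2; a fluoro group at C-1.
Prefixes are listed alphabetically: bromo, fluoro.
Assembling the pieces gives 2-bromo-1-fluoropent-1-ene.

2-bromo-1-fluoropent-1-ene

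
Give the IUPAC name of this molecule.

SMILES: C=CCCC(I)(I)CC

Counting along the main chain through the multiple bond gives 7 carbons: the parent is heptane.
There is one C=C double bond, indicated by the ending -ene.
Choose the numbering such that numbering from this end puts the double bond at C-1 rather than C-6.
This places the double bond between C-1 and C-2; two iodo groups at C-5.
The name is 5,5-diiodohept-1-ene.

5,5-diiodohept-1-ene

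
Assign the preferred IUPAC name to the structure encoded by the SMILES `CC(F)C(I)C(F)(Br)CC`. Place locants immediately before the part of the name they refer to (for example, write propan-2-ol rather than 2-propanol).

The longest carbon chain is 6 atoms: the parent is hexane.
Choose the numbering such that the substituent locant set {2,3,4,4} is lower than {3,3,4,5} at the first point of difference.
With this numbering: a bromo group at C-4; fluoro groups at C-2 and C-4; an iodo group at C-3.
Substituent prefixes are cited in alphabetical order (multiplying prefixes like di-/tri- are ignored for ordering).
Putting it together: 4-bromo-2,4-difluoro-3-iodohexane.

4-bromo-2,4-difluoro-3-iodohexane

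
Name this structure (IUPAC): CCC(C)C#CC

4-methylhex-2-yne

Counting along the main chain through the multiple bond gives 6 carbons: the parent is hexane.
A C≡C triple bond in the chain gives the infix -yne-.
The numbering direction is chosen so that numbering from this end puts the triple bond at C-2 rather than C-4.
That gives the triple bond between C-2 and C-3; a methyl group at C-4.
Putting it together: 4-methylhex-2-yne.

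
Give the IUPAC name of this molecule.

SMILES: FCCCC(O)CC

Counting along the main chain through the –OH group gives 6 carbons: the parent is hexane.
The highest-priority functional group is an alcohol (–OH), so the name ends in -ol.
Number the chain so that numbering from this end puts the hydroxyl group at C-3 rather than C-4.
This places the hydroxyl at C-3; a fluoro group at C-6.
Putting it together: 6-fluorohexan-3-ol.

6-fluorohexan-3-ol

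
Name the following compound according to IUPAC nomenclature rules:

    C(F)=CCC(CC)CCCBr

7-bromo-4-ethyl-1-fluorohept-1-ene

Counting along the main chain through the multiple bond gives 7 carbons: the parent is heptane.
A C=C double bond in the chain gives the infix -ene-.
Number the chain so that numbering from this end puts the double bond at C-1 rather than C-6.
This places the double bond between C-1 and C-2; a bromo group at C-7; an ethyl group at C-4; a fluoro group at C-1.
Prefixes are listed alphabetically: bromo, ethyl, fluoro.
The name is 7-bromo-4-ethyl-1-fluorohept-1-ene.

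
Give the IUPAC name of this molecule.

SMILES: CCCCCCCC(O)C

Counting along the main chain through the –OH group gives 9 carbons: the parent is nonane.
The highest-priority functional group is an alcohol (–OH), so the name ends in -ol.
The numbering direction is chosen so that numbering from this end puts the hydroxyl group at C-2 rather than C-8.
With this numbering: the hydroxyl at C-2.
Assembling the pieces gives nonan-2-ol.

nonan-2-ol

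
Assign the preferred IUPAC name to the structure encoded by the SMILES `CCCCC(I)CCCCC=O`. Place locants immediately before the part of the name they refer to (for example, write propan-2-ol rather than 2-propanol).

6-iododecanal

The longest carbon chain that includes the –CHO group has 10 carbons, so the parent hydride is decane.
The highest-priority functional group is an aldehyde (terminal –CHO), so the name ends in -al.
The numbering direction is chosen so that the aldehyde carbon is C-1 by definition.
This places an iodo group at C-6.
The name is 6-iododecanal.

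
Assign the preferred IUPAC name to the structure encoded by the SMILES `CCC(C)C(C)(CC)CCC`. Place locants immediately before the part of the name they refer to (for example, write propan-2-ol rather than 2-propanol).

The longest carbon chain is 7 atoms: the parent is heptane.
Choose the numbering such that the substituent locant set {3,4,4} is lower than {4,4,5} at the first point of difference.
With this numbering: an ethyl group at C-4; methyl groups at C-3 and C-4.
Substituent prefixes are cited in alphabetical order (multiplying prefixes like di-/tri- are ignored for ordering).
The name is 4-ethyl-3,4-dimethylheptane.

4-ethyl-3,4-dimethylheptane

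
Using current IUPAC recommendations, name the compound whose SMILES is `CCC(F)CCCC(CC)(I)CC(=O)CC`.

The longest carbon chain that includes the carbonyl has 11 carbons, so the parent hydride is undecane.
The principal characteristic group is a ketone (C=O on an internal carbon), named with the suffix -one.
Choose the numbering such that numbering from this end puts the carbonyl group at C-3 rather than C-9.
That gives the carbonyl at C-3; an ethyl group at C-5; a fluoro group at C-9; an iodo group at C-5.
The substituents are ordered alphabetically, ignoring any di-/tri- multipliers.
Assembling the pieces gives 5-ethyl-9-fluoro-5-iodoundecan-3-one.

5-ethyl-9-fluoro-5-iodoundecan-3-one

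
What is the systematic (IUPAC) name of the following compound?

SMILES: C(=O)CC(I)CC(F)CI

5-fluoro-3,6-diiodohexanal

Counting along the main chain through the –CHO group gives 6 carbons: the parent is hexane.
The principal characteristic group is an aldehyde (terminal –CHO), named with the suffix -al.
The numbering direction is chosen so that the aldehyde carbon is C-1 by definition.
That gives a fluoro group at C-5; iodo groups at C-3 and C-6.
Prefixes are listed alphabetically: fluoro, iodo.
Putting it together: 5-fluoro-3,6-diiodohexanal.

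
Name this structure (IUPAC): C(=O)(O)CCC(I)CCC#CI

Counting along the main chain through the –COOH group and the multiple bond gives 8 carbons: the parent is octane.
A carboxylic acid (terminal –COOH) is the principal characteristic group, giving the suffix -oic acid.
A C≡C triple bond in the chain gives the infix -yne-.
Choose the numbering such that the carboxylic acid carbon is C-1 by definition.
This places the triple bond between C-7 and C-8; iodo groups at C-4 and C-8.
Assembling the pieces gives 4,8-diiodooct-7-ynoic acid.

4,8-diiodooct-7-ynoic acid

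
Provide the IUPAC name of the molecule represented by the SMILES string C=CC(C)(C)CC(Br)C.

5-bromo-3,3-dimethylhex-1-ene

Counting along the main chain through the multiple bond gives 6 carbons: the parent is hexane.
There is one C=C double bond, indicated by the ending -ene.
Number the chain so that numbering from this end puts the double bond at C-1 rather than C-5.
With this numbering: the double bond between C-1 and C-2; a bromo group at C-5; two methyl groups at C-3.
Prefixes are listed alphabetically: bromo, methyl.
Putting it together: 5-bromo-3,3-dimethylhex-1-ene.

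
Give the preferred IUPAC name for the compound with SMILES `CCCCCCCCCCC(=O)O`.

undecanoic acid

The longest carbon chain that includes the –COOH group has 11 carbons, so the parent hydride is undecane.
The highest-priority functional group is a carboxylic acid (terminal –COOH), so the name ends in -oic acid.
The numbering direction is chosen so that the carboxylic acid carbon is C-1 by definition.
The name is undecanoic acid.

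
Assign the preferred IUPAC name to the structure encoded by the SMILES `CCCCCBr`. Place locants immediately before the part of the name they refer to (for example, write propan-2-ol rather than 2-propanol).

The parent chain contains 5 carbons (pentane).
The numbering direction is chosen so that the substituent locant set {1} is lower than {5} at the first point of difference.
With this numbering: a bromo group at C-1.
Assembling the pieces gives 1-bromopentane.

1-bromopentane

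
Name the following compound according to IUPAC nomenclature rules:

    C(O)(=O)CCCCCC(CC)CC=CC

7-ethylundec-9-enoic acid

The longest carbon chain that includes the –COOH group and the multiple bond has 11 carbons, so the parent hydride is undecane.
A carboxylic acid (terminal –COOH) is the principal characteristic group, giving the suffix -oic acid.
The chain contains a C=C double bond, so the unsaturation ending is -ene.
The numbering direction is chosen so that the carboxylic acid carbon is C-1 by definition.
This places the double bond between C-9 and C-10; an ethyl group at C-7.
Putting it together: 7-ethylundec-9-enoic acid.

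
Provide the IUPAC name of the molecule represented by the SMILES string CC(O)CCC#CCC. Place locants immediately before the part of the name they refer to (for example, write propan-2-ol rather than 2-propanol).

The longest carbon chain that includes the –OH group and the multiple bond has 8 carbons, so the parent hydride is octane.
The highest-priority functional group is an alcohol (–OH), so the name ends in -ol.
The chain contains a C≡C triple bond, so the unsaturation ending is -yne.
The numbering direction is chosen so that numbering from this end puts the hydroxyl group at C-2 rather than C-7.
That gives the hydroxyl at C-2; the triple bond between C-5 and C-6.
The name is oct-5-yn-2-ol.

oct-5-yn-2-ol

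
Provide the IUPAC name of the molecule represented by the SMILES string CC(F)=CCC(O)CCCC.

The longest chain bearing the –OH group and the multiple bond is 9 carbons long (nonane).
The principal characteristic group is an alcohol (–OH), named with the suffix -ol.
There is one C=C double bond, indicated by the ending -ene.
Choose the numbering such that numbering from this end puts the double bond at C-2 rather than C-7.
With this numbering: the hydroxyl at C-5; the double bond between C-2 and C-3; a fluoro group at C-2.
Putting it together: 2-fluoronon-2-en-5-ol.

2-fluoronon-2-en-5-ol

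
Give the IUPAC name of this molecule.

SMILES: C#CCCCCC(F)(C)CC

The longest carbon chain that includes the multiple bond has 9 carbons, so the parent hydride is nonane.
There is one C≡C triple bond, indicated by the ending -yne.
Number the chain so that numbering from this end puts the triple bond at C-1 rather than C-8.
This places the triple bond between C-1 and C-2; a fluoro group at C-7; a methyl group at C-7.
Substituent prefixes are cited in alphabetical order (multiplying prefixes like di-/tri- are ignored for ordering).
Putting it together: 7-fluoro-7-methylnon-1-yne.

7-fluoro-7-methylnon-1-yne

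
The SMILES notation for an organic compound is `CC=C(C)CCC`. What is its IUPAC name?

3-methylhex-2-ene

Counting along the main chain through the multiple bond gives 6 carbons: the parent is hexane.
The chain contains a C=C double bond, so the unsaturation ending is -ene.
Choose the numbering such that numbering from this end puts the double bond at C-2 rather than C-4.
With this numbering: the double bond between C-2 and C-3; a methyl group at C-3.
Assembling the pieces gives 3-methylhex-2-ene.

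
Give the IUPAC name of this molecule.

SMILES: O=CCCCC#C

hex-5-ynal

The longest chain bearing the –CHO group and the multiple bond is 6 carbons long (hexane).
The principal characteristic group is an aldehyde (terminal –CHO), named with the suffix -al.
The chain contains a C≡C triple bond, so the unsaturation ending is -yne.
Choose the numbering such that the aldehyde carbon is C-1 by definition.
This places the triple bond between C-5 and C-6.
Assembling the pieces gives hex-5-ynal.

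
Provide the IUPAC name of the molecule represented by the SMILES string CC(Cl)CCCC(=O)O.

5-chlorohexanoic acid

The longest carbon chain that includes the –COOH group has 6 carbons, so the parent hydride is hexane.
The highest-priority functional group is a carboxylic acid (terminal –COOH), so the name ends in -oic acid.
Choose the numbering such that the carboxylic acid carbon is C-1 by definition.
That gives a chloro group at C-5.
Assembling the pieces gives 5-chlorohexanoic acid.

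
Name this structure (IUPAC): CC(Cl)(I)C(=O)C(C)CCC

2-chloro-2-iodo-4-methylheptan-3-one

The longest chain bearing the carbonyl is 7 carbons long (heptane).
A ketone (C=O on an internal carbon) is the principal characteristic group, giving the suffix -one.
The numbering direction is chosen so that numbering from this end puts the carbonyl group at C-3 rather than C-5.
This places the carbonyl at C-3; a chloro group at C-2; an iodo group at C-2; a methyl group at C-4.
Substituent prefixes are cited in alphabetical order (multiplying prefixes like di-/tri- are ignored for ordering).
Putting it together: 2-chloro-2-iodo-4-methylheptan-3-one.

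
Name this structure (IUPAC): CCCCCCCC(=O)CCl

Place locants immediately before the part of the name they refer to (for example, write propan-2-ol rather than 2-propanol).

1-chlorononan-2-one

The longest carbon chain that includes the carbonyl has 9 carbons, so the parent hydride is nonane.
A ketone (C=O on an internal carbon) is the principal characteristic group, giving the suffix -one.
The numbering direction is chosen so that numbering from this end puts the carbonyl group at C-2 rather than C-8.
That gives the carbonyl at C-2; a chloro group at C-1.
Assembling the pieces gives 1-chlorononan-2-one.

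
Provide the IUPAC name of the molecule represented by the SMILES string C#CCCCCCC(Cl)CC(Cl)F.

Counting along the main chain through the multiple bond gives 10 carbons: the parent is decane.
There is one C≡C triple bond, indicated by the ending -yne.
Number the chain so that numbering from this end puts the triple bond at C-1 rather than C-9.
That gives the triple bond between C-1 and C-2; chloro groups at C-8 and C-10; a fluoro group at C-10.
The substituents are ordered alphabetically, ignoring any di-/tri- multipliers.
Putting it together: 8,10-dichloro-10-fluorodec-1-yne.

8,10-dichloro-10-fluorodec-1-yne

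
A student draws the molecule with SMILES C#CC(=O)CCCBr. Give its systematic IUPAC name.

6-bromohex-1-yn-3-one

The longest chain bearing the carbonyl and the multiple bond is 6 carbons long (hexane).
The highest-priority functional group is a ketone (C=O on an internal carbon), so the name ends in -one.
There is one C≡C triple bond, indicated by the ending -yne.
The numbering direction is chosen so that numbering from this end puts the carbonyl group at C-3 rather than C-4.
That gives the carbonyl at C-3; the triple bond between C-1 and C-2; a bromo group at C-6.
Assembling the pieces gives 6-bromohex-1-yn-3-one.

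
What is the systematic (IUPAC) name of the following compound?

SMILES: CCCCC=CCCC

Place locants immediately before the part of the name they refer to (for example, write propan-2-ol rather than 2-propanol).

non-4-ene

The longest chain bearing the multiple bond is 9 carbons long (nonane).
The chain contains a C=C double bond, so the unsaturation ending is -ene.
Number the chain so that numbering from this end puts the double bond at C-4 rather than C-5.
This places the double bond between C-4 and C-5.
The name is non-4-ene.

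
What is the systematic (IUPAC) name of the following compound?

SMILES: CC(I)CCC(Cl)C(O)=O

2-chloro-5-iodohexanoic acid

Counting along the main chain through the –COOH group gives 6 carbons: the parent is hexane.
The principal characteristic group is a carboxylic acid (terminal –COOH), named with the suffix -oic acid.
The numbering direction is chosen so that the carboxylic acid carbon is C-1 by definition.
With this numbering: a chloro group at C-2; an iodo group at C-5.
The substituents are ordered alphabetically, ignoring any di-/tri- multipliers.
The name is 2-chloro-5-iodohexanoic acid.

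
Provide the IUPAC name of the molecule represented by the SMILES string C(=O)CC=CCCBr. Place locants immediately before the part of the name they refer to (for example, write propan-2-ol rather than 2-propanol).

6-bromohex-3-enal

Counting along the main chain through the –CHO group and the multiple bond gives 6 carbons: the parent is hexane.
The principal characteristic group is an aldehyde (terminal –CHO), named with the suffix -al.
The chain contains a C=C double bond, so the unsaturation ending is -ene.
Number the chain so that the aldehyde carbon is C-1 by definition.
With this numbering: the double bond between C-3 and C-4; a bromo group at C-6.
Assembling the pieces gives 6-bromohex-3-enal.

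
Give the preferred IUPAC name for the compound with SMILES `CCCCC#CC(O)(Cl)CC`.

3-chloronon-4-yn-3-ol

The longest chain bearing the –OH group and the multiple bond is 9 carbons long (nonane).
An alcohol (–OH) is the principal characteristic group, giving the suffix -ol.
There is one C≡C triple bond, indicated by the ending -yne.
The numbering direction is chosen so that numbering from this end puts the hydroxyl group at C-3 rather than C-7.
With this numbering: the hydroxyl at C-3; the triple bond between C-4 and C-5; a chloro group at C-3.
Putting it together: 3-chloronon-4-yn-3-ol.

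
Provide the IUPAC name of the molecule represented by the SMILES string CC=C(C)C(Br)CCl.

4-bromo-5-chloro-3-methylpent-2-ene

Counting along the main chain through the multiple bond gives 5 carbons: the parent is pentane.
A C=C double bond in the chain gives the infix -ene-.
Choose the numbering such that numbering from this end puts the double bond at C-2 rather than C-3.
That gives the double bond between C-2 and C-3; a bromo group at C-4; a chloro group at C-5; a methyl group at C-3.
Substituent prefixes are cited in alphabetical order (multiplying prefixes like di-/tri- are ignored for ordering).
The name is 4-bromo-5-chloro-3-methylpent-2-ene.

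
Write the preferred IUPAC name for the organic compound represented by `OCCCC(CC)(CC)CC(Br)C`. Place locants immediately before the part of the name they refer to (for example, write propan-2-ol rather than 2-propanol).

The longest carbon chain that includes the –OH group has 7 carbons, so the parent hydride is heptane.
The principal characteristic group is an alcohol (–OH), named with the suffix -ol.
Number the chain so that numbering from this end puts the hydroxyl group at C-1 rather than C-7.
This places the hydroxyl at C-1; a bromo group at C-6; two ethyl groups at C-4.
Prefixes are listed alphabetically: bromo, ethyl.
Assembling the pieces gives 6-bromo-4,4-diethylheptan-1-ol.

6-bromo-4,4-diethylheptan-1-ol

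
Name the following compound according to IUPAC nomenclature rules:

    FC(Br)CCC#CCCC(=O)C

The longest chain bearing the carbonyl and the multiple bond is 9 carbons long (nonane).
The highest-priority functional group is a ketone (C=O on an internal carbon), so the name ends in -one.
There is one C≡C triple bond, indicated by the ending -yne.
Number the chain so that numbering from this end puts the carbonyl group at C-2 rather than C-8.
That gives the carbonyl at C-2; the triple bond between C-5 and C-6; a bromo group at C-9; a fluoro group at C-9.
Substituent prefixes are cited in alphabetical order (multiplying prefixes like di-/tri- are ignored for ordering).
Assembling the pieces gives 9-bromo-9-fluoronon-5-yn-2-one.

9-bromo-9-fluoronon-5-yn-2-one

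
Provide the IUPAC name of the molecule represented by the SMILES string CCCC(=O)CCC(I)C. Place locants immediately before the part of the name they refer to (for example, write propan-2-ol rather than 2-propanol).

7-iodooctan-4-one

The longest carbon chain that includes the carbonyl has 8 carbons, so the parent hydride is octane.
The highest-priority functional group is a ketone (C=O on an internal carbon), so the name ends in -one.
Number the chain so that numbering from this end puts the carbonyl group at C-4 rather than C-5.
That gives the carbonyl at C-4; an iodo group at C-7.
Putting it together: 7-iodooctan-4-one.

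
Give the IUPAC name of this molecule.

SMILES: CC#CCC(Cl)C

5-chlorohex-2-yne

Counting along the main chain through the multiple bond gives 6 carbons: the parent is hexane.
A C≡C triple bond in the chain gives the infix -yne-.
Choose the numbering such that numbering from this end puts the triple bond at C-2 rather than C-4.
With this numbering: the triple bond between C-2 and C-3; a chloro group at C-5.
Putting it together: 5-chlorohex-2-yne.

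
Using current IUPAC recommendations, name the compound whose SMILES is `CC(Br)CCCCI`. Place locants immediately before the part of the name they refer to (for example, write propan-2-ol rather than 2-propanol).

The longest carbon chain is 6 atoms: the parent is hexane.
Number the chain so that the substituent locant set {1,5} is lower than {2,6} at the first point of difference.
That gives a bromo group at C-5; an iodo group at C-1.
Substituent prefixes are cited in alphabetical order (multiplying prefixes like di-/tri- are ignored for ordering).
Putting it together: 5-bromo-1-iodohexane.

5-bromo-1-iodohexane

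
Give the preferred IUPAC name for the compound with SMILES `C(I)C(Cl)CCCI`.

2-chloro-1,5-diiodopentane

The longest carbon chain is 5 atoms: the parent is pentane.
Choose the numbering such that the substituent locant set {1,2,5} is lower than {1,4,5} at the first point of difference.
That gives a chloro group at C-2; iodo groups at C-1 and C-5.
Prefixes are listed alphabetically: chloro, iodo.
The name is 2-chloro-1,5-diiodopentane.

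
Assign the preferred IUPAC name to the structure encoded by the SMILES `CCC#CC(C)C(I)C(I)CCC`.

The longest carbon chain that includes the multiple bond has 10 carbons, so the parent hydride is decane.
The chain contains a C≡C triple bond, so the unsaturation ending is -yne.
The numbering direction is chosen so that numbering from this end puts the triple bond at C-3 rather than C-7.
This places the triple bond between C-3 and C-4; iodo groups at C-6 and C-7; a methyl group at C-5.
Prefixes are listed alphabetically: iodo, methyl.
The name is 6,7-diiodo-5-methyldec-3-yne.

6,7-diiodo-5-methyldec-3-yne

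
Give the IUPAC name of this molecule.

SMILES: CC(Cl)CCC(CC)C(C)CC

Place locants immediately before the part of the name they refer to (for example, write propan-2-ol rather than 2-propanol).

The parent chain contains 8 carbons (octane).
Choose the numbering such that the substituent locant set {2,5,6} is lower than {3,4,7} at the first point of difference.
With this numbering: a chloro group at C-2; an ethyl group at C-5; a methyl group at C-6.
Prefixes are listed alphabetically: chloro, ethyl, methyl.
The name is 2-chloro-5-ethyl-6-methyloctane.

2-chloro-5-ethyl-6-methyloctane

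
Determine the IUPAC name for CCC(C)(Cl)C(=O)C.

The longest chain bearing the carbonyl is 5 carbons long (pentane).
A ketone (C=O on an internal carbon) is the principal characteristic group, giving the suffix -one.
Number the chain so that numbering from this end puts the carbonyl group at C-2 rather than C-4.
That gives the carbonyl at C-2; a chloro group at C-3; a methyl group at C-3.
Substituent prefixes are cited in alphabetical order (multiplying prefixes like di-/tri- are ignored for ordering).
The name is 3-chloro-3-methylpentan-2-one.

3-chloro-3-methylpentan-2-one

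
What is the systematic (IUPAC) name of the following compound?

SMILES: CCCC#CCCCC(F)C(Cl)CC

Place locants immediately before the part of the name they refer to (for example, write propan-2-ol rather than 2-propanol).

The longest carbon chain that includes the multiple bond has 12 carbons, so the parent hydride is dodecane.
There is one C≡C triple bond, indicated by the ending -yne.
Choose the numbering such that numbering from this end puts the triple bond at C-4 rather than C-8.
With this numbering: the triple bond between C-4 and C-5; a chloro group at C-10; a fluoro group at C-9.
The substituents are ordered alphabetically, ignoring any di-/tri- multipliers.
The name is 10-chloro-9-fluorododec-4-yne.

10-chloro-9-fluorododec-4-yne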